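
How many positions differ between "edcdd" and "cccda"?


Comparing "edcdd" and "cccda" position by position:
  Position 0: 'e' vs 'c' => DIFFER
  Position 1: 'd' vs 'c' => DIFFER
  Position 2: 'c' vs 'c' => same
  Position 3: 'd' vs 'd' => same
  Position 4: 'd' vs 'a' => DIFFER
Positions that differ: 3

3


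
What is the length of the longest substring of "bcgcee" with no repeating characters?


Input: "bcgcee"
Sliding window (track last position of each char):
  Position 0 ('b'): window [0,0] length 1 -- new best
  Position 1 ('c'): window [0,1] length 2 -- new best
  Position 2 ('g'): window [0,2] length 3 -- new best
  Position 3 ('c'): repeat (last at 1), move window start to 2
  Position 3 ('c'): window [2,3] length 2
  Position 4 ('e'): window [2,4] length 3
  Position 5 ('e'): repeat (last at 4), move window start to 5
  Position 5 ('e'): window [5,5] length 1
Longest substring with no repeats: "bcg" with length 3

3


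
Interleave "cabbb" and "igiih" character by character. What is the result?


Interleaving "cabbb" and "igiih":
  Position 0: 'c' from first, 'i' from second => "ci"
  Position 1: 'a' from first, 'g' from second => "ag"
  Position 2: 'b' from first, 'i' from second => "bi"
  Position 3: 'b' from first, 'i' from second => "bi"
  Position 4: 'b' from first, 'h' from second => "bh"
Result: ciagbibibh

ciagbibibh


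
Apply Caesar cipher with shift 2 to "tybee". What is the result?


Caesar cipher: shift "tybee" by 2
  't' (pos 19) + 2 = pos 21 = 'v'
  'y' (pos 24) + 2 = pos 0 = 'a'
  'b' (pos 1) + 2 = pos 3 = 'd'
  'e' (pos 4) + 2 = pos 6 = 'g'
  'e' (pos 4) + 2 = pos 6 = 'g'
Result: vadgg

vadgg


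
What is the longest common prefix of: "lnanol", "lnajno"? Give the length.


Words: lnanol, lnajno
  Position 0: all 'l' => match
  Position 1: all 'n' => match
  Position 2: all 'a' => match
  Position 3: ('n', 'j') => mismatch, stop
LCP = "lna" (length 3)

3


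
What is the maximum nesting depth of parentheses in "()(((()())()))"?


Input: "()(((()())()))"
Tracking depth:
  Position 0 '(': depth becomes 1
  Position 1 ')': depth becomes 0
  Position 2 '(': depth becomes 1
  Position 3 '(': depth becomes 2
  Position 4 '(': depth becomes 3
  Position 5 '(': depth becomes 4
  Position 6 ')': depth becomes 3
  Position 7 '(': depth becomes 4
  Position 8 ')': depth becomes 3
  Position 9 ')': depth becomes 2
  Position 10 '(': depth becomes 3
  Position 11 ')': depth becomes 2
  Position 12 ')': depth becomes 1
  Position 13 ')': depth becomes 0
Maximum depth reached: 4

4


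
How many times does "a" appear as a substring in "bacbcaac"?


Searching for "a" in "bacbcaac"
Scanning each position:
  Position 0: "b" => no
  Position 1: "a" => MATCH
  Position 2: "c" => no
  Position 3: "b" => no
  Position 4: "c" => no
  Position 5: "a" => MATCH
  Position 6: "a" => MATCH
  Position 7: "c" => no
Total occurrences: 3

3


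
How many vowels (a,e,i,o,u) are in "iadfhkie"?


Input: iadfhkie
Checking each character:
  'i' at position 0: vowel (running total: 1)
  'a' at position 1: vowel (running total: 2)
  'd' at position 2: consonant
  'f' at position 3: consonant
  'h' at position 4: consonant
  'k' at position 5: consonant
  'i' at position 6: vowel (running total: 3)
  'e' at position 7: vowel (running total: 4)
Total vowels: 4

4


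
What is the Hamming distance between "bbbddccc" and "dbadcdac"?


Comparing "bbbddccc" and "dbadcdac" position by position:
  Position 0: 'b' vs 'd' => differ
  Position 1: 'b' vs 'b' => same
  Position 2: 'b' vs 'a' => differ
  Position 3: 'd' vs 'd' => same
  Position 4: 'd' vs 'c' => differ
  Position 5: 'c' vs 'd' => differ
  Position 6: 'c' vs 'a' => differ
  Position 7: 'c' vs 'c' => same
Total differences (Hamming distance): 5

5


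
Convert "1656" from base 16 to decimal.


Input: "1656" in base 16
Positional expansion:
  Digit '1' (value 1) x 16^3 = 4096
  Digit '6' (value 6) x 16^2 = 1536
  Digit '5' (value 5) x 16^1 = 80
  Digit '6' (value 6) x 16^0 = 6
Sum = 5718

5718


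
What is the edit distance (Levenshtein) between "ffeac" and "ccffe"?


Computing edit distance: "ffeac" -> "ccffe"
DP table:
           c    c    f    f    e
      0    1    2    3    4    5
  f   1    1    2    2    3    4
  f   2    2    2    2    2    3
  e   3    3    3    3    3    2
  a   4    4    4    4    4    3
  c   5    4    4    5    5    4
Edit distance = dp[5][5] = 4

4


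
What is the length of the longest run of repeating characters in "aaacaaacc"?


Input: "aaacaaacc"
Scanning for longest run:
  Position 1 ('a'): continues run of 'a', length=2
  Position 2 ('a'): continues run of 'a', length=3
  Position 3 ('c'): new char, reset run to 1
  Position 4 ('a'): new char, reset run to 1
  Position 5 ('a'): continues run of 'a', length=2
  Position 6 ('a'): continues run of 'a', length=3
  Position 7 ('c'): new char, reset run to 1
  Position 8 ('c'): continues run of 'c', length=2
Longest run: 'a' with length 3

3


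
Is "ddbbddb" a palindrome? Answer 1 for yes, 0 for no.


Input: ddbbddb
Reversed: bddbbdd
  Compare pos 0 ('d') with pos 6 ('b'): MISMATCH
  Compare pos 1 ('d') with pos 5 ('d'): match
  Compare pos 2 ('b') with pos 4 ('d'): MISMATCH
Result: not a palindrome

0


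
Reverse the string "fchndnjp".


Input: fchndnjp
Reading characters right to left:
  Position 7: 'p'
  Position 6: 'j'
  Position 5: 'n'
  Position 4: 'd'
  Position 3: 'n'
  Position 2: 'h'
  Position 1: 'c'
  Position 0: 'f'
Reversed: pjndnhcf

pjndnhcf


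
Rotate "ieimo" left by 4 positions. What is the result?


Input: "ieimo", rotate left by 4
First 4 characters: "ieim"
Remaining characters: "o"
Concatenate remaining + first: "o" + "ieim" = "oieim"

oieim


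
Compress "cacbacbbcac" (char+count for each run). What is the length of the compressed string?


Input: cacbacbbcac
Runs:
  'c' x 1 => "c1"
  'a' x 1 => "a1"
  'c' x 1 => "c1"
  'b' x 1 => "b1"
  'a' x 1 => "a1"
  'c' x 1 => "c1"
  'b' x 2 => "b2"
  'c' x 1 => "c1"
  'a' x 1 => "a1"
  'c' x 1 => "c1"
Compressed: "c1a1c1b1a1c1b2c1a1c1"
Compressed length: 20

20


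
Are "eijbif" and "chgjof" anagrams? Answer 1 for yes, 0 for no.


Strings: "eijbif", "chgjof"
Sorted first:  befiij
Sorted second: cfghjo
Differ at position 0: 'b' vs 'c' => not anagrams

0


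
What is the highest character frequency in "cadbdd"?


Input: cadbdd
Character counts:
  'a': 1
  'b': 1
  'c': 1
  'd': 3
Maximum frequency: 3

3


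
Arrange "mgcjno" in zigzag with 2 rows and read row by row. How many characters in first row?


Zigzag "mgcjno" into 2 rows:
Placing characters:
  'm' => row 0
  'g' => row 1
  'c' => row 0
  'j' => row 1
  'n' => row 0
  'o' => row 1
Rows:
  Row 0: "mcn"
  Row 1: "gjo"
First row length: 3

3


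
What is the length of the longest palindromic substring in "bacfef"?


Input: "bacfef"
Checking substrings for palindromes:
  [3:6] "fef" (len 3) => palindrome
Longest palindromic substring: "fef" with length 3

3


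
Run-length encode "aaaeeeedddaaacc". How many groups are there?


Input: aaaeeeedddaaacc
Scanning for consecutive runs:
  Group 1: 'a' x 3 (positions 0-2)
  Group 2: 'e' x 4 (positions 3-6)
  Group 3: 'd' x 3 (positions 7-9)
  Group 4: 'a' x 3 (positions 10-12)
  Group 5: 'c' x 2 (positions 13-14)
Total groups: 5

5


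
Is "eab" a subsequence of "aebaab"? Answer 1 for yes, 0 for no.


Check if "eab" is a subsequence of "aebaab"
Greedy scan:
  Position 0 ('a'): no match needed
  Position 1 ('e'): matches sub[0] = 'e'
  Position 2 ('b'): no match needed
  Position 3 ('a'): matches sub[1] = 'a'
  Position 4 ('a'): no match needed
  Position 5 ('b'): matches sub[2] = 'b'
All 3 characters matched => is a subsequence

1


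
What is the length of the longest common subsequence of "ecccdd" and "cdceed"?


LCS of "ecccdd" and "cdceed"
DP table:
           c    d    c    e    e    d
      0    0    0    0    0    0    0
  e   0    0    0    0    1    1    1
  c   0    1    1    1    1    1    1
  c   0    1    1    2    2    2    2
  c   0    1    1    2    2    2    2
  d   0    1    2    2    2    2    3
  d   0    1    2    2    2    2    3
LCS length = dp[6][6] = 3

3


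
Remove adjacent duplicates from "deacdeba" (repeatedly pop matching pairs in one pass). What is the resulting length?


Input: deacdeba
Stack-based adjacent duplicate removal:
  Read 'd': push. Stack: d
  Read 'e': push. Stack: de
  Read 'a': push. Stack: dea
  Read 'c': push. Stack: deac
  Read 'd': push. Stack: deacd
  Read 'e': push. Stack: deacde
  Read 'b': push. Stack: deacdeb
  Read 'a': push. Stack: deacdeba
Final stack: "deacdeba" (length 8)

8


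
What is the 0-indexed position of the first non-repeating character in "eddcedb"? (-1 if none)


Input: eddcedb
Character frequencies:
  'b': 1
  'c': 1
  'd': 3
  'e': 2
Scanning left to right for freq == 1:
  Position 0 ('e'): freq=2, skip
  Position 1 ('d'): freq=3, skip
  Position 2 ('d'): freq=3, skip
  Position 3 ('c'): unique! => answer = 3

3


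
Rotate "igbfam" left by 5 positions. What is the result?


Input: "igbfam", rotate left by 5
First 5 characters: "igbfa"
Remaining characters: "m"
Concatenate remaining + first: "m" + "igbfa" = "migbfa"

migbfa


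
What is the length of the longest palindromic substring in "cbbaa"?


Input: "cbbaa"
Checking substrings for palindromes:
  [1:3] "bb" (len 2) => palindrome
  [3:5] "aa" (len 2) => palindrome
Longest palindromic substring: "bb" with length 2

2


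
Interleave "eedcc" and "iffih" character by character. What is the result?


Interleaving "eedcc" and "iffih":
  Position 0: 'e' from first, 'i' from second => "ei"
  Position 1: 'e' from first, 'f' from second => "ef"
  Position 2: 'd' from first, 'f' from second => "df"
  Position 3: 'c' from first, 'i' from second => "ci"
  Position 4: 'c' from first, 'h' from second => "ch"
Result: eiefdfcich

eiefdfcich


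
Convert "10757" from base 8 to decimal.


Input: "10757" in base 8
Positional expansion:
  Digit '1' (value 1) x 8^4 = 4096
  Digit '0' (value 0) x 8^3 = 0
  Digit '7' (value 7) x 8^2 = 448
  Digit '5' (value 5) x 8^1 = 40
  Digit '7' (value 7) x 8^0 = 7
Sum = 4591

4591


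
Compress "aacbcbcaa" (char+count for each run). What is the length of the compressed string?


Input: aacbcbcaa
Runs:
  'a' x 2 => "a2"
  'c' x 1 => "c1"
  'b' x 1 => "b1"
  'c' x 1 => "c1"
  'b' x 1 => "b1"
  'c' x 1 => "c1"
  'a' x 2 => "a2"
Compressed: "a2c1b1c1b1c1a2"
Compressed length: 14

14


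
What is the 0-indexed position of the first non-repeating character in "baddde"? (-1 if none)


Input: baddde
Character frequencies:
  'a': 1
  'b': 1
  'd': 3
  'e': 1
Scanning left to right for freq == 1:
  Position 0 ('b'): unique! => answer = 0

0


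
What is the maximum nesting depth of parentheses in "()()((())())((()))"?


Input: "()()((())())((()))"
Tracking depth:
  Position 0 '(': depth becomes 1
  Position 1 ')': depth becomes 0
  Position 2 '(': depth becomes 1
  Position 3 ')': depth becomes 0
  Position 4 '(': depth becomes 1
  Position 5 '(': depth becomes 2
  Position 6 '(': depth becomes 3
  Position 7 ')': depth becomes 2
  Position 8 ')': depth becomes 1
  Position 9 '(': depth becomes 2
  Position 10 ')': depth becomes 1
  Position 11 ')': depth becomes 0
  Position 12 '(': depth becomes 1
  Position 13 '(': depth becomes 2
  Position 14 '(': depth becomes 3
  Position 15 ')': depth becomes 2
  Position 16 ')': depth becomes 1
  Position 17 ')': depth becomes 0
Maximum depth reached: 3

3


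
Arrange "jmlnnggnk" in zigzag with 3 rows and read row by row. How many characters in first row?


Zigzag "jmlnnggnk" into 3 rows:
Placing characters:
  'j' => row 0
  'm' => row 1
  'l' => row 2
  'n' => row 1
  'n' => row 0
  'g' => row 1
  'g' => row 2
  'n' => row 1
  'k' => row 0
Rows:
  Row 0: "jnk"
  Row 1: "mngn"
  Row 2: "lg"
First row length: 3

3


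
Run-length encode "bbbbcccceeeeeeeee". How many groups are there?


Input: bbbbcccceeeeeeeee
Scanning for consecutive runs:
  Group 1: 'b' x 4 (positions 0-3)
  Group 2: 'c' x 4 (positions 4-7)
  Group 3: 'e' x 9 (positions 8-16)
Total groups: 3

3


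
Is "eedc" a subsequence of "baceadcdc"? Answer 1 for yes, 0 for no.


Check if "eedc" is a subsequence of "baceadcdc"
Greedy scan:
  Position 0 ('b'): no match needed
  Position 1 ('a'): no match needed
  Position 2 ('c'): no match needed
  Position 3 ('e'): matches sub[0] = 'e'
  Position 4 ('a'): no match needed
  Position 5 ('d'): no match needed
  Position 6 ('c'): no match needed
  Position 7 ('d'): no match needed
  Position 8 ('c'): no match needed
Only matched 1/4 characters => not a subsequence

0


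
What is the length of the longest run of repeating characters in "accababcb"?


Input: "accababcb"
Scanning for longest run:
  Position 1 ('c'): new char, reset run to 1
  Position 2 ('c'): continues run of 'c', length=2
  Position 3 ('a'): new char, reset run to 1
  Position 4 ('b'): new char, reset run to 1
  Position 5 ('a'): new char, reset run to 1
  Position 6 ('b'): new char, reset run to 1
  Position 7 ('c'): new char, reset run to 1
  Position 8 ('b'): new char, reset run to 1
Longest run: 'c' with length 2

2


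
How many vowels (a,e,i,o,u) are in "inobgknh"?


Input: inobgknh
Checking each character:
  'i' at position 0: vowel (running total: 1)
  'n' at position 1: consonant
  'o' at position 2: vowel (running total: 2)
  'b' at position 3: consonant
  'g' at position 4: consonant
  'k' at position 5: consonant
  'n' at position 6: consonant
  'h' at position 7: consonant
Total vowels: 2

2


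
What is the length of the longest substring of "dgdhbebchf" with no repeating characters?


Input: "dgdhbebchf"
Sliding window (track last position of each char):
  Position 0 ('d'): window [0,0] length 1 -- new best
  Position 1 ('g'): window [0,1] length 2 -- new best
  Position 2 ('d'): repeat (last at 0), move window start to 1
  Position 2 ('d'): window [1,2] length 2
  Position 3 ('h'): window [1,3] length 3 -- new best
  Position 4 ('b'): window [1,4] length 4 -- new best
  Position 5 ('e'): window [1,5] length 5 -- new best
  Position 6 ('b'): repeat (last at 4), move window start to 5
  Position 6 ('b'): window [5,6] length 2
  Position 7 ('c'): window [5,7] length 3
  Position 8 ('h'): window [5,8] length 4
  Position 9 ('f'): window [5,9] length 5
Longest substring with no repeats: "gdhbe" with length 5

5


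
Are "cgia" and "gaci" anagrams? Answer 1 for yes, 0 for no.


Strings: "cgia", "gaci"
Sorted first:  acgi
Sorted second: acgi
Sorted forms match => anagrams

1


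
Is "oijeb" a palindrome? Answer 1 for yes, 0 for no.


Input: oijeb
Reversed: bejio
  Compare pos 0 ('o') with pos 4 ('b'): MISMATCH
  Compare pos 1 ('i') with pos 3 ('e'): MISMATCH
Result: not a palindrome

0


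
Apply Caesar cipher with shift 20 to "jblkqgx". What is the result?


Caesar cipher: shift "jblkqgx" by 20
  'j' (pos 9) + 20 = pos 3 = 'd'
  'b' (pos 1) + 20 = pos 21 = 'v'
  'l' (pos 11) + 20 = pos 5 = 'f'
  'k' (pos 10) + 20 = pos 4 = 'e'
  'q' (pos 16) + 20 = pos 10 = 'k'
  'g' (pos 6) + 20 = pos 0 = 'a'
  'x' (pos 23) + 20 = pos 17 = 'r'
Result: dvfekar

dvfekar


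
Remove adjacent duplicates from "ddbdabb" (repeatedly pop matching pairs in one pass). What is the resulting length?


Input: ddbdabb
Stack-based adjacent duplicate removal:
  Read 'd': push. Stack: d
  Read 'd': matches stack top 'd' => pop. Stack: (empty)
  Read 'b': push. Stack: b
  Read 'd': push. Stack: bd
  Read 'a': push. Stack: bda
  Read 'b': push. Stack: bdab
  Read 'b': matches stack top 'b' => pop. Stack: bda
Final stack: "bda" (length 3)

3


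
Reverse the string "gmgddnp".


Input: gmgddnp
Reading characters right to left:
  Position 6: 'p'
  Position 5: 'n'
  Position 4: 'd'
  Position 3: 'd'
  Position 2: 'g'
  Position 1: 'm'
  Position 0: 'g'
Reversed: pnddgmg

pnddgmg


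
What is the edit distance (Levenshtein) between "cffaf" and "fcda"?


Computing edit distance: "cffaf" -> "fcda"
DP table:
           f    c    d    a
      0    1    2    3    4
  c   1    1    1    2    3
  f   2    1    2    2    3
  f   3    2    2    3    3
  a   4    3    3    3    3
  f   5    4    4    4    4
Edit distance = dp[5][4] = 4

4


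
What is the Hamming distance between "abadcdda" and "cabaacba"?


Comparing "abadcdda" and "cabaacba" position by position:
  Position 0: 'a' vs 'c' => differ
  Position 1: 'b' vs 'a' => differ
  Position 2: 'a' vs 'b' => differ
  Position 3: 'd' vs 'a' => differ
  Position 4: 'c' vs 'a' => differ
  Position 5: 'd' vs 'c' => differ
  Position 6: 'd' vs 'b' => differ
  Position 7: 'a' vs 'a' => same
Total differences (Hamming distance): 7

7


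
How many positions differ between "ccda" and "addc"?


Comparing "ccda" and "addc" position by position:
  Position 0: 'c' vs 'a' => DIFFER
  Position 1: 'c' vs 'd' => DIFFER
  Position 2: 'd' vs 'd' => same
  Position 3: 'a' vs 'c' => DIFFER
Positions that differ: 3

3


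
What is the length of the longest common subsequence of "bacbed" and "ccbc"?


LCS of "bacbed" and "ccbc"
DP table:
           c    c    b    c
      0    0    0    0    0
  b   0    0    0    1    1
  a   0    0    0    1    1
  c   0    1    1    1    2
  b   0    1    1    2    2
  e   0    1    1    2    2
  d   0    1    1    2    2
LCS length = dp[6][4] = 2

2


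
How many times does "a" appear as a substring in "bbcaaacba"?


Searching for "a" in "bbcaaacba"
Scanning each position:
  Position 0: "b" => no
  Position 1: "b" => no
  Position 2: "c" => no
  Position 3: "a" => MATCH
  Position 4: "a" => MATCH
  Position 5: "a" => MATCH
  Position 6: "c" => no
  Position 7: "b" => no
  Position 8: "a" => MATCH
Total occurrences: 4

4


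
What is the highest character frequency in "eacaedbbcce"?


Input: eacaedbbcce
Character counts:
  'a': 2
  'b': 2
  'c': 3
  'd': 1
  'e': 3
Maximum frequency: 3

3


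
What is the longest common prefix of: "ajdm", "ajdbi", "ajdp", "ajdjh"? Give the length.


Words: ajdm, ajdbi, ajdp, ajdjh
  Position 0: all 'a' => match
  Position 1: all 'j' => match
  Position 2: all 'd' => match
  Position 3: ('m', 'b', 'p', 'j') => mismatch, stop
LCP = "ajd" (length 3)

3


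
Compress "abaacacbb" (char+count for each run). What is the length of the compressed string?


Input: abaacacbb
Runs:
  'a' x 1 => "a1"
  'b' x 1 => "b1"
  'a' x 2 => "a2"
  'c' x 1 => "c1"
  'a' x 1 => "a1"
  'c' x 1 => "c1"
  'b' x 2 => "b2"
Compressed: "a1b1a2c1a1c1b2"
Compressed length: 14

14


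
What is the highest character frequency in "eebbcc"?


Input: eebbcc
Character counts:
  'b': 2
  'c': 2
  'e': 2
Maximum frequency: 2

2


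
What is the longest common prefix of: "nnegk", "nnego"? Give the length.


Words: nnegk, nnego
  Position 0: all 'n' => match
  Position 1: all 'n' => match
  Position 2: all 'e' => match
  Position 3: all 'g' => match
  Position 4: ('k', 'o') => mismatch, stop
LCP = "nneg" (length 4)

4


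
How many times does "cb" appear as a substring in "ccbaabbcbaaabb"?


Searching for "cb" in "ccbaabbcbaaabb"
Scanning each position:
  Position 0: "cc" => no
  Position 1: "cb" => MATCH
  Position 2: "ba" => no
  Position 3: "aa" => no
  Position 4: "ab" => no
  Position 5: "bb" => no
  Position 6: "bc" => no
  Position 7: "cb" => MATCH
  Position 8: "ba" => no
  Position 9: "aa" => no
  Position 10: "aa" => no
  Position 11: "ab" => no
  Position 12: "bb" => no
Total occurrences: 2

2


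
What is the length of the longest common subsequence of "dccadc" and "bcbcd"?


LCS of "dccadc" and "bcbcd"
DP table:
           b    c    b    c    d
      0    0    0    0    0    0
  d   0    0    0    0    0    1
  c   0    0    1    1    1    1
  c   0    0    1    1    2    2
  a   0    0    1    1    2    2
  d   0    0    1    1    2    3
  c   0    0    1    1    2    3
LCS length = dp[6][5] = 3

3


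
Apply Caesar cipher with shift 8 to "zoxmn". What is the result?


Caesar cipher: shift "zoxmn" by 8
  'z' (pos 25) + 8 = pos 7 = 'h'
  'o' (pos 14) + 8 = pos 22 = 'w'
  'x' (pos 23) + 8 = pos 5 = 'f'
  'm' (pos 12) + 8 = pos 20 = 'u'
  'n' (pos 13) + 8 = pos 21 = 'v'
Result: hwfuv

hwfuv


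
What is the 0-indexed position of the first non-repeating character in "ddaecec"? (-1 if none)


Input: ddaecec
Character frequencies:
  'a': 1
  'c': 2
  'd': 2
  'e': 2
Scanning left to right for freq == 1:
  Position 0 ('d'): freq=2, skip
  Position 1 ('d'): freq=2, skip
  Position 2 ('a'): unique! => answer = 2

2


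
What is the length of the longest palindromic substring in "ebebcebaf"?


Input: "ebebcebaf"
Checking substrings for palindromes:
  [0:3] "ebe" (len 3) => palindrome
  [1:4] "beb" (len 3) => palindrome
Longest palindromic substring: "ebe" with length 3

3


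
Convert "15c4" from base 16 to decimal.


Input: "15c4" in base 16
Positional expansion:
  Digit '1' (value 1) x 16^3 = 4096
  Digit '5' (value 5) x 16^2 = 1280
  Digit 'c' (value 12) x 16^1 = 192
  Digit '4' (value 4) x 16^0 = 4
Sum = 5572

5572


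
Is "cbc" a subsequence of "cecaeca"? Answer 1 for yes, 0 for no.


Check if "cbc" is a subsequence of "cecaeca"
Greedy scan:
  Position 0 ('c'): matches sub[0] = 'c'
  Position 1 ('e'): no match needed
  Position 2 ('c'): no match needed
  Position 3 ('a'): no match needed
  Position 4 ('e'): no match needed
  Position 5 ('c'): no match needed
  Position 6 ('a'): no match needed
Only matched 1/3 characters => not a subsequence

0


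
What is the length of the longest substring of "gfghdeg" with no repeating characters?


Input: "gfghdeg"
Sliding window (track last position of each char):
  Position 0 ('g'): window [0,0] length 1 -- new best
  Position 1 ('f'): window [0,1] length 2 -- new best
  Position 2 ('g'): repeat (last at 0), move window start to 1
  Position 2 ('g'): window [1,2] length 2
  Position 3 ('h'): window [1,3] length 3 -- new best
  Position 4 ('d'): window [1,4] length 4 -- new best
  Position 5 ('e'): window [1,5] length 5 -- new best
  Position 6 ('g'): repeat (last at 2), move window start to 3
  Position 6 ('g'): window [3,6] length 4
Longest substring with no repeats: "fghde" with length 5

5


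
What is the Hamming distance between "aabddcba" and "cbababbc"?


Comparing "aabddcba" and "cbababbc" position by position:
  Position 0: 'a' vs 'c' => differ
  Position 1: 'a' vs 'b' => differ
  Position 2: 'b' vs 'a' => differ
  Position 3: 'd' vs 'b' => differ
  Position 4: 'd' vs 'a' => differ
  Position 5: 'c' vs 'b' => differ
  Position 6: 'b' vs 'b' => same
  Position 7: 'a' vs 'c' => differ
Total differences (Hamming distance): 7

7


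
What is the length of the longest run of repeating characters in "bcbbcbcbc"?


Input: "bcbbcbcbc"
Scanning for longest run:
  Position 1 ('c'): new char, reset run to 1
  Position 2 ('b'): new char, reset run to 1
  Position 3 ('b'): continues run of 'b', length=2
  Position 4 ('c'): new char, reset run to 1
  Position 5 ('b'): new char, reset run to 1
  Position 6 ('c'): new char, reset run to 1
  Position 7 ('b'): new char, reset run to 1
  Position 8 ('c'): new char, reset run to 1
Longest run: 'b' with length 2

2


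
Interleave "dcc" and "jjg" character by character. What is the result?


Interleaving "dcc" and "jjg":
  Position 0: 'd' from first, 'j' from second => "dj"
  Position 1: 'c' from first, 'j' from second => "cj"
  Position 2: 'c' from first, 'g' from second => "cg"
Result: djcjcg

djcjcg


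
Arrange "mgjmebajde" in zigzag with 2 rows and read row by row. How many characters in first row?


Zigzag "mgjmebajde" into 2 rows:
Placing characters:
  'm' => row 0
  'g' => row 1
  'j' => row 0
  'm' => row 1
  'e' => row 0
  'b' => row 1
  'a' => row 0
  'j' => row 1
  'd' => row 0
  'e' => row 1
Rows:
  Row 0: "mjead"
  Row 1: "gmbje"
First row length: 5

5


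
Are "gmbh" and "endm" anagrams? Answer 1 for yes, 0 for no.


Strings: "gmbh", "endm"
Sorted first:  bghm
Sorted second: demn
Differ at position 0: 'b' vs 'd' => not anagrams

0


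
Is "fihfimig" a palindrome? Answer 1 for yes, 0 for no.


Input: fihfimig
Reversed: gimifhif
  Compare pos 0 ('f') with pos 7 ('g'): MISMATCH
  Compare pos 1 ('i') with pos 6 ('i'): match
  Compare pos 2 ('h') with pos 5 ('m'): MISMATCH
  Compare pos 3 ('f') with pos 4 ('i'): MISMATCH
Result: not a palindrome

0


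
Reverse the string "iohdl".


Input: iohdl
Reading characters right to left:
  Position 4: 'l'
  Position 3: 'd'
  Position 2: 'h'
  Position 1: 'o'
  Position 0: 'i'
Reversed: ldhoi

ldhoi


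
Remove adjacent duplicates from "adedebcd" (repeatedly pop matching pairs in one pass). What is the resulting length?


Input: adedebcd
Stack-based adjacent duplicate removal:
  Read 'a': push. Stack: a
  Read 'd': push. Stack: ad
  Read 'e': push. Stack: ade
  Read 'd': push. Stack: aded
  Read 'e': push. Stack: adede
  Read 'b': push. Stack: adedeb
  Read 'c': push. Stack: adedebc
  Read 'd': push. Stack: adedebcd
Final stack: "adedebcd" (length 8)

8


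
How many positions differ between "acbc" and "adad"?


Comparing "acbc" and "adad" position by position:
  Position 0: 'a' vs 'a' => same
  Position 1: 'c' vs 'd' => DIFFER
  Position 2: 'b' vs 'a' => DIFFER
  Position 3: 'c' vs 'd' => DIFFER
Positions that differ: 3

3


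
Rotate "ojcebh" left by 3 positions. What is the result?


Input: "ojcebh", rotate left by 3
First 3 characters: "ojc"
Remaining characters: "ebh"
Concatenate remaining + first: "ebh" + "ojc" = "ebhojc"

ebhojc


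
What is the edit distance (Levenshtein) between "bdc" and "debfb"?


Computing edit distance: "bdc" -> "debfb"
DP table:
           d    e    b    f    b
      0    1    2    3    4    5
  b   1    1    2    2    3    4
  d   2    1    2    3    3    4
  c   3    2    2    3    4    4
Edit distance = dp[3][5] = 4

4


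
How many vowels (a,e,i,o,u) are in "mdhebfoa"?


Input: mdhebfoa
Checking each character:
  'm' at position 0: consonant
  'd' at position 1: consonant
  'h' at position 2: consonant
  'e' at position 3: vowel (running total: 1)
  'b' at position 4: consonant
  'f' at position 5: consonant
  'o' at position 6: vowel (running total: 2)
  'a' at position 7: vowel (running total: 3)
Total vowels: 3

3


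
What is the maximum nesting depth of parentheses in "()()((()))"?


Input: "()()((()))"
Tracking depth:
  Position 0 '(': depth becomes 1
  Position 1 ')': depth becomes 0
  Position 2 '(': depth becomes 1
  Position 3 ')': depth becomes 0
  Position 4 '(': depth becomes 1
  Position 5 '(': depth becomes 2
  Position 6 '(': depth becomes 3
  Position 7 ')': depth becomes 2
  Position 8 ')': depth becomes 1
  Position 9 ')': depth becomes 0
Maximum depth reached: 3

3


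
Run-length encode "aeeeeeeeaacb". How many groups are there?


Input: aeeeeeeeaacb
Scanning for consecutive runs:
  Group 1: 'a' x 1 (positions 0-0)
  Group 2: 'e' x 7 (positions 1-7)
  Group 3: 'a' x 2 (positions 8-9)
  Group 4: 'c' x 1 (positions 10-10)
  Group 5: 'b' x 1 (positions 11-11)
Total groups: 5

5


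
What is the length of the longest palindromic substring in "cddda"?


Input: "cddda"
Checking substrings for palindromes:
  [1:4] "ddd" (len 3) => palindrome
  [1:3] "dd" (len 2) => palindrome
  [2:4] "dd" (len 2) => palindrome
Longest palindromic substring: "ddd" with length 3

3


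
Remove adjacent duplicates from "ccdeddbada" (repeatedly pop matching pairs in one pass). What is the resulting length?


Input: ccdeddbada
Stack-based adjacent duplicate removal:
  Read 'c': push. Stack: c
  Read 'c': matches stack top 'c' => pop. Stack: (empty)
  Read 'd': push. Stack: d
  Read 'e': push. Stack: de
  Read 'd': push. Stack: ded
  Read 'd': matches stack top 'd' => pop. Stack: de
  Read 'b': push. Stack: deb
  Read 'a': push. Stack: deba
  Read 'd': push. Stack: debad
  Read 'a': push. Stack: debada
Final stack: "debada" (length 6)

6


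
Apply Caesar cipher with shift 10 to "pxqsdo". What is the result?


Caesar cipher: shift "pxqsdo" by 10
  'p' (pos 15) + 10 = pos 25 = 'z'
  'x' (pos 23) + 10 = pos 7 = 'h'
  'q' (pos 16) + 10 = pos 0 = 'a'
  's' (pos 18) + 10 = pos 2 = 'c'
  'd' (pos 3) + 10 = pos 13 = 'n'
  'o' (pos 14) + 10 = pos 24 = 'y'
Result: zhacny

zhacny


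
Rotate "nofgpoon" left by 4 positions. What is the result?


Input: "nofgpoon", rotate left by 4
First 4 characters: "nofg"
Remaining characters: "poon"
Concatenate remaining + first: "poon" + "nofg" = "poonnofg"

poonnofg


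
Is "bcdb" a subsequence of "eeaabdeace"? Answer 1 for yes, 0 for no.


Check if "bcdb" is a subsequence of "eeaabdeace"
Greedy scan:
  Position 0 ('e'): no match needed
  Position 1 ('e'): no match needed
  Position 2 ('a'): no match needed
  Position 3 ('a'): no match needed
  Position 4 ('b'): matches sub[0] = 'b'
  Position 5 ('d'): no match needed
  Position 6 ('e'): no match needed
  Position 7 ('a'): no match needed
  Position 8 ('c'): matches sub[1] = 'c'
  Position 9 ('e'): no match needed
Only matched 2/4 characters => not a subsequence

0


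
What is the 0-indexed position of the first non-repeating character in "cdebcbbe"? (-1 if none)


Input: cdebcbbe
Character frequencies:
  'b': 3
  'c': 2
  'd': 1
  'e': 2
Scanning left to right for freq == 1:
  Position 0 ('c'): freq=2, skip
  Position 1 ('d'): unique! => answer = 1

1


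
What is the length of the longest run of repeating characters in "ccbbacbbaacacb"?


Input: "ccbbacbbaacacb"
Scanning for longest run:
  Position 1 ('c'): continues run of 'c', length=2
  Position 2 ('b'): new char, reset run to 1
  Position 3 ('b'): continues run of 'b', length=2
  Position 4 ('a'): new char, reset run to 1
  Position 5 ('c'): new char, reset run to 1
  Position 6 ('b'): new char, reset run to 1
  Position 7 ('b'): continues run of 'b', length=2
  Position 8 ('a'): new char, reset run to 1
  Position 9 ('a'): continues run of 'a', length=2
  Position 10 ('c'): new char, reset run to 1
  Position 11 ('a'): new char, reset run to 1
  Position 12 ('c'): new char, reset run to 1
  Position 13 ('b'): new char, reset run to 1
Longest run: 'c' with length 2

2


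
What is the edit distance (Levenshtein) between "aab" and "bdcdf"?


Computing edit distance: "aab" -> "bdcdf"
DP table:
           b    d    c    d    f
      0    1    2    3    4    5
  a   1    1    2    3    4    5
  a   2    2    2    3    4    5
  b   3    2    3    3    4    5
Edit distance = dp[3][5] = 5

5


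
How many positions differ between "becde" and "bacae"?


Comparing "becde" and "bacae" position by position:
  Position 0: 'b' vs 'b' => same
  Position 1: 'e' vs 'a' => DIFFER
  Position 2: 'c' vs 'c' => same
  Position 3: 'd' vs 'a' => DIFFER
  Position 4: 'e' vs 'e' => same
Positions that differ: 2

2


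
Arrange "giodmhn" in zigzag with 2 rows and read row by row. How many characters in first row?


Zigzag "giodmhn" into 2 rows:
Placing characters:
  'g' => row 0
  'i' => row 1
  'o' => row 0
  'd' => row 1
  'm' => row 0
  'h' => row 1
  'n' => row 0
Rows:
  Row 0: "gomn"
  Row 1: "idh"
First row length: 4

4


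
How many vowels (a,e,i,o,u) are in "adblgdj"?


Input: adblgdj
Checking each character:
  'a' at position 0: vowel (running total: 1)
  'd' at position 1: consonant
  'b' at position 2: consonant
  'l' at position 3: consonant
  'g' at position 4: consonant
  'd' at position 5: consonant
  'j' at position 6: consonant
Total vowels: 1

1


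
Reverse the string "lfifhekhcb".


Input: lfifhekhcb
Reading characters right to left:
  Position 9: 'b'
  Position 8: 'c'
  Position 7: 'h'
  Position 6: 'k'
  Position 5: 'e'
  Position 4: 'h'
  Position 3: 'f'
  Position 2: 'i'
  Position 1: 'f'
  Position 0: 'l'
Reversed: bchkehfifl

bchkehfifl


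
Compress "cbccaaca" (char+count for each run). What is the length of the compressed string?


Input: cbccaaca
Runs:
  'c' x 1 => "c1"
  'b' x 1 => "b1"
  'c' x 2 => "c2"
  'a' x 2 => "a2"
  'c' x 1 => "c1"
  'a' x 1 => "a1"
Compressed: "c1b1c2a2c1a1"
Compressed length: 12

12


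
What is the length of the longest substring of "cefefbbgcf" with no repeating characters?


Input: "cefefbbgcf"
Sliding window (track last position of each char):
  Position 0 ('c'): window [0,0] length 1 -- new best
  Position 1 ('e'): window [0,1] length 2 -- new best
  Position 2 ('f'): window [0,2] length 3 -- new best
  Position 3 ('e'): repeat (last at 1), move window start to 2
  Position 3 ('e'): window [2,3] length 2
  Position 4 ('f'): repeat (last at 2), move window start to 3
  Position 4 ('f'): window [3,4] length 2
  Position 5 ('b'): window [3,5] length 3
  Position 6 ('b'): repeat (last at 5), move window start to 6
  Position 6 ('b'): window [6,6] length 1
  Position 7 ('g'): window [6,7] length 2
  Position 8 ('c'): window [6,8] length 3
  Position 9 ('f'): window [6,9] length 4 -- new best
Longest substring with no repeats: "bgcf" with length 4

4


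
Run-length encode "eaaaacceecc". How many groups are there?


Input: eaaaacceecc
Scanning for consecutive runs:
  Group 1: 'e' x 1 (positions 0-0)
  Group 2: 'a' x 4 (positions 1-4)
  Group 3: 'c' x 2 (positions 5-6)
  Group 4: 'e' x 2 (positions 7-8)
  Group 5: 'c' x 2 (positions 9-10)
Total groups: 5

5


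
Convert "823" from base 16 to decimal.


Input: "823" in base 16
Positional expansion:
  Digit '8' (value 8) x 16^2 = 2048
  Digit '2' (value 2) x 16^1 = 32
  Digit '3' (value 3) x 16^0 = 3
Sum = 2083

2083


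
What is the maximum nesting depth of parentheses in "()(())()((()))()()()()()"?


Input: "()(())()((()))()()()()()"
Tracking depth:
  Position 0 '(': depth becomes 1
  Position 1 ')': depth becomes 0
  Position 2 '(': depth becomes 1
  Position 3 '(': depth becomes 2
  Position 4 ')': depth becomes 1
  Position 5 ')': depth becomes 0
  Position 6 '(': depth becomes 1
  Position 7 ')': depth becomes 0
  Position 8 '(': depth becomes 1
  Position 9 '(': depth becomes 2
  Position 10 '(': depth becomes 3
  Position 11 ')': depth becomes 2
  Position 12 ')': depth becomes 1
  Position 13 ')': depth becomes 0
  Position 14 '(': depth becomes 1
  Position 15 ')': depth becomes 0
  Position 16 '(': depth becomes 1
  Position 17 ')': depth becomes 0
  Position 18 '(': depth becomes 1
  Position 19 ')': depth becomes 0
  Position 20 '(': depth becomes 1
  Position 21 ')': depth becomes 0
  Position 22 '(': depth becomes 1
  Position 23 ')': depth becomes 0
Maximum depth reached: 3

3


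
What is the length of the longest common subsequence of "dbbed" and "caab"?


LCS of "dbbed" and "caab"
DP table:
           c    a    a    b
      0    0    0    0    0
  d   0    0    0    0    0
  b   0    0    0    0    1
  b   0    0    0    0    1
  e   0    0    0    0    1
  d   0    0    0    0    1
LCS length = dp[5][4] = 1

1


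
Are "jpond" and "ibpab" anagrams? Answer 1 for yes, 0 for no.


Strings: "jpond", "ibpab"
Sorted first:  djnop
Sorted second: abbip
Differ at position 0: 'd' vs 'a' => not anagrams

0


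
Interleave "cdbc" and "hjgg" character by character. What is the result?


Interleaving "cdbc" and "hjgg":
  Position 0: 'c' from first, 'h' from second => "ch"
  Position 1: 'd' from first, 'j' from second => "dj"
  Position 2: 'b' from first, 'g' from second => "bg"
  Position 3: 'c' from first, 'g' from second => "cg"
Result: chdjbgcg

chdjbgcg


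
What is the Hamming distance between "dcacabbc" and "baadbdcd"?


Comparing "dcacabbc" and "baadbdcd" position by position:
  Position 0: 'd' vs 'b' => differ
  Position 1: 'c' vs 'a' => differ
  Position 2: 'a' vs 'a' => same
  Position 3: 'c' vs 'd' => differ
  Position 4: 'a' vs 'b' => differ
  Position 5: 'b' vs 'd' => differ
  Position 6: 'b' vs 'c' => differ
  Position 7: 'c' vs 'd' => differ
Total differences (Hamming distance): 7

7


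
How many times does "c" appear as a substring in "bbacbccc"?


Searching for "c" in "bbacbccc"
Scanning each position:
  Position 0: "b" => no
  Position 1: "b" => no
  Position 2: "a" => no
  Position 3: "c" => MATCH
  Position 4: "b" => no
  Position 5: "c" => MATCH
  Position 6: "c" => MATCH
  Position 7: "c" => MATCH
Total occurrences: 4

4


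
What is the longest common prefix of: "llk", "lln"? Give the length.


Words: llk, lln
  Position 0: all 'l' => match
  Position 1: all 'l' => match
  Position 2: ('k', 'n') => mismatch, stop
LCP = "ll" (length 2)

2


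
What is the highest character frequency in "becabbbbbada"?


Input: becabbbbbada
Character counts:
  'a': 3
  'b': 6
  'c': 1
  'd': 1
  'e': 1
Maximum frequency: 6

6


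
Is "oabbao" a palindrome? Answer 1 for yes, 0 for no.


Input: oabbao
Reversed: oabbao
  Compare pos 0 ('o') with pos 5 ('o'): match
  Compare pos 1 ('a') with pos 4 ('a'): match
  Compare pos 2 ('b') with pos 3 ('b'): match
Result: palindrome

1


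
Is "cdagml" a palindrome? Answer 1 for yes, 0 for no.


Input: cdagml
Reversed: lmgadc
  Compare pos 0 ('c') with pos 5 ('l'): MISMATCH
  Compare pos 1 ('d') with pos 4 ('m'): MISMATCH
  Compare pos 2 ('a') with pos 3 ('g'): MISMATCH
Result: not a palindrome

0


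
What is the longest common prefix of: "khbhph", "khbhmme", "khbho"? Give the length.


Words: khbhph, khbhmme, khbho
  Position 0: all 'k' => match
  Position 1: all 'h' => match
  Position 2: all 'b' => match
  Position 3: all 'h' => match
  Position 4: ('p', 'm', 'o') => mismatch, stop
LCP = "khbh" (length 4)

4


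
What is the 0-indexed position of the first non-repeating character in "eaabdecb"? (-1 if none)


Input: eaabdecb
Character frequencies:
  'a': 2
  'b': 2
  'c': 1
  'd': 1
  'e': 2
Scanning left to right for freq == 1:
  Position 0 ('e'): freq=2, skip
  Position 1 ('a'): freq=2, skip
  Position 2 ('a'): freq=2, skip
  Position 3 ('b'): freq=2, skip
  Position 4 ('d'): unique! => answer = 4

4


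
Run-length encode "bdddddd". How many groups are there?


Input: bdddddd
Scanning for consecutive runs:
  Group 1: 'b' x 1 (positions 0-0)
  Group 2: 'd' x 6 (positions 1-6)
Total groups: 2

2


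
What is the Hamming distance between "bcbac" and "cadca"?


Comparing "bcbac" and "cadca" position by position:
  Position 0: 'b' vs 'c' => differ
  Position 1: 'c' vs 'a' => differ
  Position 2: 'b' vs 'd' => differ
  Position 3: 'a' vs 'c' => differ
  Position 4: 'c' vs 'a' => differ
Total differences (Hamming distance): 5

5


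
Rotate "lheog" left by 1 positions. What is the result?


Input: "lheog", rotate left by 1
First 1 characters: "l"
Remaining characters: "heog"
Concatenate remaining + first: "heog" + "l" = "heogl"

heogl


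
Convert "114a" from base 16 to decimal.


Input: "114a" in base 16
Positional expansion:
  Digit '1' (value 1) x 16^3 = 4096
  Digit '1' (value 1) x 16^2 = 256
  Digit '4' (value 4) x 16^1 = 64
  Digit 'a' (value 10) x 16^0 = 10
Sum = 4426

4426


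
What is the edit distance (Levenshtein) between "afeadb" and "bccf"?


Computing edit distance: "afeadb" -> "bccf"
DP table:
           b    c    c    f
      0    1    2    3    4
  a   1    1    2    3    4
  f   2    2    2    3    3
  e   3    3    3    3    4
  a   4    4    4    4    4
  d   5    5    5    5    5
  b   6    5    6    6    6
Edit distance = dp[6][4] = 6

6


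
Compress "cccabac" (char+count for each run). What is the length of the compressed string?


Input: cccabac
Runs:
  'c' x 3 => "c3"
  'a' x 1 => "a1"
  'b' x 1 => "b1"
  'a' x 1 => "a1"
  'c' x 1 => "c1"
Compressed: "c3a1b1a1c1"
Compressed length: 10

10


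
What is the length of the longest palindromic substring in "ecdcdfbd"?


Input: "ecdcdfbd"
Checking substrings for palindromes:
  [1:4] "cdc" (len 3) => palindrome
  [2:5] "dcd" (len 3) => palindrome
Longest palindromic substring: "cdc" with length 3

3


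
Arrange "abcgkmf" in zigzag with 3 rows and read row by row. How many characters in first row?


Zigzag "abcgkmf" into 3 rows:
Placing characters:
  'a' => row 0
  'b' => row 1
  'c' => row 2
  'g' => row 1
  'k' => row 0
  'm' => row 1
  'f' => row 2
Rows:
  Row 0: "ak"
  Row 1: "bgm"
  Row 2: "cf"
First row length: 2

2
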